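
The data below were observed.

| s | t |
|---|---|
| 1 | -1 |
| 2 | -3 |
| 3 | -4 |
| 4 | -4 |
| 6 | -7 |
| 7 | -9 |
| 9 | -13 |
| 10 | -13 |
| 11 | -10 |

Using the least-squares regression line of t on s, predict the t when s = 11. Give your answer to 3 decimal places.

-12.964

n = 9, Σx = 53, Σy = -64, Σxy = -497, Σx² = 417
Sxx = Σx² − (Σx)²/n = 417 − 312.111111 = 104.888889
Sxy = Σxy − (Σx)(Σy)/n = -497 − (-376.888889) = -120.111111
b = Sxy/Sxx = -120.111111/104.888889 = -1.145127
a = ȳ − b·x̄ = -7.111111 − (-1.145127)·5.888889 = -0.367585
ŷ(11) = a + b·11 = -0.367585 + (-1.145127)·11 = -12.963983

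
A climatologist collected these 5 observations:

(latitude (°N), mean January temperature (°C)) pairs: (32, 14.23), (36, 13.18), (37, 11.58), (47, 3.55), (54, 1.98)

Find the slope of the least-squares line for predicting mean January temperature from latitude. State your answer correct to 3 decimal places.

n = 5, Σx = 206, Σy = 44.52, Σxy = 1632.07, Σx² = 8814
Sxx = Σx² − (Σx)²/n = 8814 − 8487.2 = 326.8
Sxy = Σxy − (Σx)(Σy)/n = 1632.07 − 1834.224 = -202.154
b = Sxy/Sxx = -202.154/326.8 = -0.618586

-0.619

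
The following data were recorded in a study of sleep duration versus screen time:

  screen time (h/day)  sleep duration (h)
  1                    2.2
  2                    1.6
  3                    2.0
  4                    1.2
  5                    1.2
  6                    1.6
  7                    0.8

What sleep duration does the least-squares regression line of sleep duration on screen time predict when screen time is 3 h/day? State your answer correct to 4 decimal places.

n = 7, Σx = 28, Σy = 10.6, Σxy = 37.4, Σx² = 140
Sxx = Σx² − (Σx)²/n = 140 − 112 = 28
Sxy = Σxy − (Σx)(Σy)/n = 37.4 − 42.4 = -5
b = Sxy/Sxx = -5/28 = -0.178571
a = ȳ − b·x̄ = 1.514286 − (-0.178571)·4 = 2.228571
ŷ(3) = a + b·3 = 2.228571 + (-0.178571)·3 = 1.692857

1.6929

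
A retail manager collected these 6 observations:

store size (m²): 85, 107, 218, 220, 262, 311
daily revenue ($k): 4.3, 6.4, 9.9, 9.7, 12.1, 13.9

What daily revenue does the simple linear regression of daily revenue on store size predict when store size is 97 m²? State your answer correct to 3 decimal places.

5.251

n = 6, Σx = 1203, Σy = 56.3, Σxy = 12835.6, Σx² = 279963
Sxx = Σx² − (Σx)²/n = 279963 − 241201.5 = 38761.5
Sxy = Σxy − (Σx)(Σy)/n = 12835.6 − 11288.15 = 1547.45
b = Sxy/Sxx = 1547.45/38761.5 = 0.039922
a = ȳ − b·x̄ = 9.383333 − 0.039922·200.5 = 1.378903
ŷ(97) = a + b·97 = 1.378903 + 0.039922·97 = 5.251371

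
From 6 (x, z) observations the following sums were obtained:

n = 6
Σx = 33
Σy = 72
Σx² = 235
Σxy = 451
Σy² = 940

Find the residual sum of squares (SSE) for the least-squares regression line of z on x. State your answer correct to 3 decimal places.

Sxx = Σx² − (Σx)²/n = 235 − 181.5 = 53.5
Sxy = Σxy − (Σx)(Σy)/n = 451 − 396 = 55
Syy = Σy² − (Σy)²/n = 940 − 864 = 76
b = Sxy/Sxx = 55/53.5 = 1.028037
SSE = Syy − b·Sxy = 76 − 1.028037·55 = 19.457944

19.458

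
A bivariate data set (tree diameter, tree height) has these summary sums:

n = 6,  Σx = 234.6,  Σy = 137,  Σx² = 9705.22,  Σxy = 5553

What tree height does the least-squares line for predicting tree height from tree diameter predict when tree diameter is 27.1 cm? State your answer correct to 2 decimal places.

18.41

Sxx = Σx² − (Σx)²/n = 9705.22 − 9172.86 = 532.36
Sxy = Σxy − (Σx)(Σy)/n = 5553 − 5356.7 = 196.3
b = Sxy/Sxx = 196.3/532.36 = 0.368735
a = ȳ − b·x̄ = 22.833333 − 0.368735·39.1 = 8.415778
ŷ(27.1) = a + b·27.1 = 8.415778 + 0.368735·27.1 = 18.408508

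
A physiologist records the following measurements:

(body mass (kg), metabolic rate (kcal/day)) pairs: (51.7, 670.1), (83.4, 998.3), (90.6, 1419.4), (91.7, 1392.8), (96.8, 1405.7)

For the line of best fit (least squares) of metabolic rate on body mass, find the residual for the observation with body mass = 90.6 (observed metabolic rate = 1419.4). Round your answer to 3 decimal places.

107.190

n = 5, Σx = 414.2, Σy = 5886.3, Σxy = 510291.55, Σx² = 35615.94
Sxx = Σx² − (Σx)²/n = 35615.94 − 34312.328 = 1303.612
Sxy = Σxy − (Σx)(Σy)/n = 510291.55 − 487621.092 = 22670.458
b = Sxy/Sxx = 22670.458/1303.612 = 17.390495
a = ȳ − b·x̄ = 1177.26 − 17.390495·82.84 = -263.368608
ŷ(90.6) = -263.368608 + 17.390495·90.6 = 1312.210241
residual = y − ŷ = 1419.4 − 1312.210241 = 107.189759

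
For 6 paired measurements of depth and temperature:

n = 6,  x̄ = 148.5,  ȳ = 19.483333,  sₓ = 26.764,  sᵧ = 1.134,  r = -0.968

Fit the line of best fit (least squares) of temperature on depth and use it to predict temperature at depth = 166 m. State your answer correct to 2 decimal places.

b = r · sᵧ/sₓ = -0.968 · 1.134/26.764 = -0.041014
a = ȳ − b·x̄ = 19.483333 − (-0.041014)·148.5 = 25.573986
ŷ(166) = a + b·166 = 25.573986 + (-0.041014)·166 = 18.765579

18.77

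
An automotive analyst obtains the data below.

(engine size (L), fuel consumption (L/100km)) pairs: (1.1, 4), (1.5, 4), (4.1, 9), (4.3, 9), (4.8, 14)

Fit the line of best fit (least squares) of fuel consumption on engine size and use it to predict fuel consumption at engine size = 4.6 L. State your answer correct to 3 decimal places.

11.251

n = 5, Σx = 15.8, Σy = 40, Σxy = 153.2, Σx² = 61.8
Sxx = Σx² − (Σx)²/n = 61.8 − 49.928 = 11.872
Sxy = Σxy − (Σx)(Σy)/n = 153.2 − 126.4 = 26.8
b = Sxy/Sxx = 26.8/11.872 = 2.257412
a = ȳ − b·x̄ = 8 − 2.257412·3.16 = 0.866577
ŷ(4.6) = a + b·4.6 = 0.866577 + 2.257412·4.6 = 11.250674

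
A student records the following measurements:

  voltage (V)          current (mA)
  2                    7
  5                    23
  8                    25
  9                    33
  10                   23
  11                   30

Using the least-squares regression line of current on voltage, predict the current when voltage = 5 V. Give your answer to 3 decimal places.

17.913

n = 6, Σx = 45, Σy = 141, Σxy = 1186, Σx² = 395
Sxx = Σx² − (Σx)²/n = 395 − 337.5 = 57.5
Sxy = Σxy − (Σx)(Σy)/n = 1186 − 1057.5 = 128.5
b = Sxy/Sxx = 128.5/57.5 = 2.234783
a = ȳ − b·x̄ = 23.5 − 2.234783·7.5 = 6.739130
ŷ(5) = a + b·5 = 6.739130 + 2.234783·5 = 17.913043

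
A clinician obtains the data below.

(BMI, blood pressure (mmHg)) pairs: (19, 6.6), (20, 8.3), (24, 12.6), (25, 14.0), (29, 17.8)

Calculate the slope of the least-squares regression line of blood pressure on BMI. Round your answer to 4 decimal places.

1.1101

n = 5, Σx = 117, Σy = 59.3, Σxy = 1460, Σx² = 2803
Sxx = Σx² − (Σx)²/n = 2803 − 2737.8 = 65.2
Sxy = Σxy − (Σx)(Σy)/n = 1460 − 1387.62 = 72.38
b = Sxy/Sxx = 72.38/65.2 = 1.110123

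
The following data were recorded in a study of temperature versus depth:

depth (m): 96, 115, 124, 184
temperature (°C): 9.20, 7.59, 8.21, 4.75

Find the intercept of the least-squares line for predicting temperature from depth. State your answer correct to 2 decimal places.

13.79

n = 4, Σx = 519, Σy = 29.75, Σxy = 3648.09, Σx² = 71673
Sxx = Σx² − (Σx)²/n = 71673 − 67340.25 = 4332.75
Sxy = Σxy − (Σx)(Σy)/n = 3648.09 − 3860.0625 = -211.9725
b = Sxy/Sxx = -211.9725/4332.75 = -0.048923
a = ȳ − b·x̄ = 7.4375 − (-0.048923)·129.75 = 13.785300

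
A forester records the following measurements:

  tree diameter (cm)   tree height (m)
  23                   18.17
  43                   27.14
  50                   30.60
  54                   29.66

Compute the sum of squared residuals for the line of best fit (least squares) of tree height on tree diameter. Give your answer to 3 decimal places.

n = 4, Σx = 170, Σy = 105.57, Σxy = 4716.57, Σx² = 7794, Σy² = 2882.8041
Sxx = Σx² − (Σx)²/n = 7794 − 7225 = 569
Sxy = Σxy − (Σx)(Σy)/n = 4716.57 − 4486.725 = 229.845
Syy = Σy² − (Σy)²/n = 2882.8041 − 2786.256225 = 96.547875
b = Sxy/Sxx = 229.845/569 = 0.403946
SSE = Syy − b·Sxy = 96.547875 − 0.403946·229.845 = 3.703017

3.703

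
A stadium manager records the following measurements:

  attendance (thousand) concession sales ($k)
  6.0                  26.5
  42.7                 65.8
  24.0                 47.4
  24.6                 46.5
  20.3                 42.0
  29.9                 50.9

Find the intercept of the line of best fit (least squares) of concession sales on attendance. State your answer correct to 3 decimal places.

n = 6, Σx = 147.5, Σy = 279.1, Σxy = 7624.67, Σx² = 4346.55
Sxx = Σx² − (Σx)²/n = 4346.55 − 3626.041667 = 720.508333
Sxy = Σxy − (Σx)(Σy)/n = 7624.67 − 6861.208333 = 763.461667
b = Sxy/Sxx = 763.461667/720.508333 = 1.059615
a = ȳ − b·x̄ = 46.516667 − 1.059615·24.583333 = 20.467790

20.468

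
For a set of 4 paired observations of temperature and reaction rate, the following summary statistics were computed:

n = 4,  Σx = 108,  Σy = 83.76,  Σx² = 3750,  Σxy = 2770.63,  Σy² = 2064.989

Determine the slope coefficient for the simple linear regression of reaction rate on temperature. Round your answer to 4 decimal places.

0.6104

Sxx = Σx² − (Σx)²/n = 3750 − 2916 = 834
Sxy = Σxy − (Σx)(Σy)/n = 2770.63 − 2261.52 = 509.11
b = Sxy/Sxx = 509.11/834 = 0.610444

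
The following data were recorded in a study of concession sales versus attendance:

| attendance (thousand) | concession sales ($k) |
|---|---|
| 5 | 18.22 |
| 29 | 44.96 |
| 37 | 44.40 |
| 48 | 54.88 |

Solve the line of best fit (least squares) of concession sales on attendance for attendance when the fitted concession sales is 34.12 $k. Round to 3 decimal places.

22.016

n = 4, Σx = 119, Σy = 162.46, Σxy = 5671.98, Σx² = 4539
Sxx = Σx² − (Σx)²/n = 4539 − 3540.25 = 998.75
Sxy = Σxy − (Σx)(Σy)/n = 5671.98 − 4833.185 = 838.795
b = Sxy/Sxx = 838.795/998.75 = 0.839845
a = ȳ − b·x̄ = 40.615 − 0.839845·29.75 = 15.629617
Set a + b·x = 34.12: x = (34.12 − 15.629617) / 0.839845 = 22.016428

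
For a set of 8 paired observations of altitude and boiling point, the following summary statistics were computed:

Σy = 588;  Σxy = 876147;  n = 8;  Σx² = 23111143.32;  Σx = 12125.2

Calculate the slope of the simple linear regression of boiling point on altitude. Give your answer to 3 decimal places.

Sxx = Σx² − (Σx)²/n = 23111143.32 − 18377559.38 = 4733583.94
Sxy = Σxy − (Σx)(Σy)/n = 876147 − 891202.2 = -15055.2
b = Sxy/Sxx = -15055.2/4733583.94 = -0.003181

-0.003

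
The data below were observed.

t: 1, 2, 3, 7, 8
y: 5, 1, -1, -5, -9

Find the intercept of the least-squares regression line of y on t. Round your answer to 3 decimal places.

5.258

n = 5, Σx = 21, Σy = -9, Σxy = -103, Σx² = 127
Sxx = Σx² − (Σx)²/n = 127 − 88.2 = 38.8
Sxy = Σxy − (Σx)(Σy)/n = -103 − (-37.8) = -65.2
b = Sxy/Sxx = -65.2/38.8 = -1.680412
a = ȳ − b·x̄ = -1.8 − (-1.680412)·4.2 = 5.257732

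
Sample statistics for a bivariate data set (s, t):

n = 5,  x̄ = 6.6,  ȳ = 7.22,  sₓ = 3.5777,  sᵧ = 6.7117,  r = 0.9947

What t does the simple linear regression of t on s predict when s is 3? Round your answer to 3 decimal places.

0.502

b = r · sᵧ/sₓ = 0.9947 · 6.7117/3.5777 = 1.866039
a = ȳ − b·x̄ = 7.22 − 1.866039·6.6 = -5.095858
ŷ(3) = a + b·3 = -5.095858 + 1.866039·3 = 0.502259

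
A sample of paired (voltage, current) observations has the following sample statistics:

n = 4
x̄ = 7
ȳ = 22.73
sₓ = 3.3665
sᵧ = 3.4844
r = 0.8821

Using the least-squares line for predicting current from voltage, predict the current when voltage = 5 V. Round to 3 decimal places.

20.904

b = r · sᵧ/sₓ = 0.8821 · 3.4844/3.3665 = 0.912992
a = ȳ − b·x̄ = 22.73 − 0.912992·7 = 16.339053
ŷ(5) = a + b·5 = 16.339053 + 0.912992·5 = 20.904015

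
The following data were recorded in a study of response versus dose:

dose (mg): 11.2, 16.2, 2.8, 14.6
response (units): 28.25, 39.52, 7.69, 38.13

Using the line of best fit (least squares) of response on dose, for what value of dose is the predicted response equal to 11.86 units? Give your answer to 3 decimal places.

n = 4, Σx = 44.8, Σy = 113.59, Σxy = 1534.854, Σx² = 608.88
Sxx = Σx² − (Σx)²/n = 608.88 − 501.76 = 107.12
Sxy = Σxy − (Σx)(Σy)/n = 1534.854 − 1272.208 = 262.646
b = Sxy/Sxx = 262.646/107.12 = 2.451886
a = ȳ − b·x̄ = 28.3975 − 2.451886·11.2 = 0.936380
Set a + b·x = 11.86: x = (11.86 − 0.936380) / 2.451886 = 4.455191

4.455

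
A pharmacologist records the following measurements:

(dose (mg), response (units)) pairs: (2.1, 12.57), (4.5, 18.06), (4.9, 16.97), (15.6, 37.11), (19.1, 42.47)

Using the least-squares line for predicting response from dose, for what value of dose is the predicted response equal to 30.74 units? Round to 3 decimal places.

12.246

n = 5, Σx = 46.2, Σy = 127.18, Σxy = 1580.913, Σx² = 656.84
Sxx = Σx² − (Σx)²/n = 656.84 − 426.888 = 229.952
Sxy = Σxy − (Σx)(Σy)/n = 1580.913 − 1175.1432 = 405.7698
b = Sxy/Sxx = 405.7698/229.952 = 1.764585
a = ȳ − b·x̄ = 25.436 − 1.764585·9.24 = 9.131237
Set a + b·x = 30.74: x = (30.74 − 9.131237) / 1.764585 = 12.245806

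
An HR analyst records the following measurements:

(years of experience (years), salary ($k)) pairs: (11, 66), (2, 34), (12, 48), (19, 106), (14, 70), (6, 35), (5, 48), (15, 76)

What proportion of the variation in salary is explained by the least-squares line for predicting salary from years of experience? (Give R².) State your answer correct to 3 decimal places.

0.827

n = 8, Σx = 84, Σy = 483, Σxy = 5954, Σx² = 1112, Σy² = 33257
Sxx = Σx² − (Σx)²/n = 1112 − 882 = 230
Sxy = Σxy − (Σx)(Σy)/n = 5954 − 5071.5 = 882.5
Syy = Σy² − (Σy)²/n = 33257 − 29161.125 = 4095.875
R² = Sxy²/(Sxx·Syy) = (882.5)²/(230·4095.875) = 0.826713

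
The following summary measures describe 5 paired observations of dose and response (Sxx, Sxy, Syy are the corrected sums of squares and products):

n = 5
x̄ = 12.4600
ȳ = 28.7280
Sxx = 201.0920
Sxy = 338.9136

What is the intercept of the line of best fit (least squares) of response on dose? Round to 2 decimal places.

b = Sxy/Sxx = 338.9136/201.092 = 1.685366
a = ȳ − b·x̄ = 28.728 − 1.685366·12.46 = 7.728341

7.73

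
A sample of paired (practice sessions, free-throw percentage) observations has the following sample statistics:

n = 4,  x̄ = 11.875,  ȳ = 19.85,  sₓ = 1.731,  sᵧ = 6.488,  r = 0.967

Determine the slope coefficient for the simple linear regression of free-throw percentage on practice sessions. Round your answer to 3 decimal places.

3.624

b = r · sᵧ/sₓ = 0.967 · 6.488/1.731 = 3.624434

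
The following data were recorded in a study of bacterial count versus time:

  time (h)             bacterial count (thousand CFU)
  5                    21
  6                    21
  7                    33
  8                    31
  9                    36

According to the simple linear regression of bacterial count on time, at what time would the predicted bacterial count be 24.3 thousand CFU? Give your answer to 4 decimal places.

5.9750

n = 5, Σx = 35, Σy = 142, Σxy = 1034, Σx² = 255
Sxx = Σx² − (Σx)²/n = 255 − 245 = 10
Sxy = Σxy − (Σx)(Σy)/n = 1034 − 994 = 40
b = Sxy/Sxx = 40/10 = 4
a = ȳ − b·x̄ = 28.4 − 4·7 = 0.4
Set a + b·x = 24.3: x = (24.3 − 0.4) / 4 = 5.975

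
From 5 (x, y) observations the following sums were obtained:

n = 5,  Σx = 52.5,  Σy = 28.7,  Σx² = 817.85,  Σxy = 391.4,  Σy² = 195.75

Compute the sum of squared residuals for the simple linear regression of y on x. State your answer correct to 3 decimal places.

Sxx = Σx² − (Σx)²/n = 817.85 − 551.25 = 266.6
Sxy = Σxy − (Σx)(Σy)/n = 391.4 − 301.35 = 90.05
Syy = Σy² − (Σy)²/n = 195.75 − 164.738 = 31.012
b = Sxy/Sxx = 90.05/266.6 = 0.337772
SSE = Syy − b·Sxy = 31.012 − 0.337772·90.05 = 0.595637

0.596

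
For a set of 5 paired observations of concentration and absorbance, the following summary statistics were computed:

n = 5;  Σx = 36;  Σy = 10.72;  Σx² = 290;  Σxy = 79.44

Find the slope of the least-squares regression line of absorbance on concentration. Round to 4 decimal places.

0.0732

Sxx = Σx² − (Σx)²/n = 290 − 259.2 = 30.8
Sxy = Σxy − (Σx)(Σy)/n = 79.44 − 77.184 = 2.256
b = Sxy/Sxx = 2.256/30.8 = 0.073247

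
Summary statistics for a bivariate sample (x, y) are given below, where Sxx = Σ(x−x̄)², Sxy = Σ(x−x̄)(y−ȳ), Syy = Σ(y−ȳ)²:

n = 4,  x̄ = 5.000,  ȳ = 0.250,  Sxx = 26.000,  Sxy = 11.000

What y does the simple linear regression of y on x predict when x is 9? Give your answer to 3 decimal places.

1.942

b = Sxy/Sxx = 11/26 = 0.423077
a = ȳ − b·x̄ = 0.25 − 0.423077·5 = -1.865385
ŷ(9) = a + b·9 = -1.865385 + 0.423077·9 = 1.942308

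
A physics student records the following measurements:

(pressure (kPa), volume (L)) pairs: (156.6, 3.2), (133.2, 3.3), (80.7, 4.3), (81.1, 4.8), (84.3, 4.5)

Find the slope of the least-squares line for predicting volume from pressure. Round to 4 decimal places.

-0.0195

n = 5, Σx = 535.9, Σy = 20.1, Σxy = 2056.32, Σx² = 62461.99
Sxx = Σx² − (Σx)²/n = 62461.99 − 57437.762 = 5024.228
Sxy = Σxy − (Σx)(Σy)/n = 2056.32 − 2154.318 = -97.998
b = Sxy/Sxx = -97.998/5024.228 = -0.019505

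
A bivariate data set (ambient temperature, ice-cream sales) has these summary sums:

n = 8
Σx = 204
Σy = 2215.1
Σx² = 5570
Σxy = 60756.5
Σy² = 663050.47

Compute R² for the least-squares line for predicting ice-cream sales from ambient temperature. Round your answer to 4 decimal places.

Sxx = Σx² − (Σx)²/n = 5570 − 5202 = 368
Sxy = Σxy − (Σx)(Σy)/n = 60756.5 − 56485.05 = 4271.45
Syy = Σy² − (Σy)²/n = 663050.47 − 613333.50125 = 49716.96875
R² = Sxy²/(Sxx·Syy) = (4271.45)²/(368·49716.96875) = 0.997237

0.9972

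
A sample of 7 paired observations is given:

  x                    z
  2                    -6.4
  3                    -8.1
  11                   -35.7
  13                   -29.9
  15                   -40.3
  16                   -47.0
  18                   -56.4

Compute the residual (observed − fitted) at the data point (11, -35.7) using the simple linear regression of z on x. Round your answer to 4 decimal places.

-4.1451

n = 7, Σx = 78, Σy = -223.8, Σxy = -3190.2, Σx² = 1108
Sxx = Σx² − (Σx)²/n = 1108 − 869.142857 = 238.857143
Sxy = Σxy − (Σx)(Σy)/n = -3190.2 − (-2493.771429) = -696.428571
b = Sxy/Sxx = -696.428571/238.857143 = -2.915670
a = ȳ − b·x̄ = -31.971429 − (-2.915670)·11.142857 = 0.517464
ŷ(11) = 0.517464 + (-2.915670)·11 = -31.554904
residual = y − ŷ = -35.7 − (-31.554904) = -4.145096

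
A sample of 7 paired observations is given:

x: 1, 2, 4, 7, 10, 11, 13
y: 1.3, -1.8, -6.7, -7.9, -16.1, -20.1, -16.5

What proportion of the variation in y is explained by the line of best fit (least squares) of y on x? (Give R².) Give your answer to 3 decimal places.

n = 7, Σx = 48, Σy = -67.8, Σxy = -681, Σx² = 460, Σy² = 1047.7
Sxx = Σx² − (Σx)²/n = 460 − 329.142857 = 130.857143
Sxy = Σxy − (Σx)(Σy)/n = -681 − (-464.914286) = -216.085714
Syy = Σy² − (Σy)²/n = 1047.7 − 656.691429 = 391.008571
R² = Sxy²/(Sxx·Syy) = (-216.085714)²/(130.857143·391.008571) = 0.912575

0.913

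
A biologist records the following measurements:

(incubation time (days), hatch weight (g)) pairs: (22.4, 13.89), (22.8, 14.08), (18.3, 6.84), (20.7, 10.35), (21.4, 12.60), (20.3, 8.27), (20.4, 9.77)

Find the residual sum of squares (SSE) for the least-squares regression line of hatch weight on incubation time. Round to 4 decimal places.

3.6202

n = 7, Σx = 146.3, Σy = 75.8, Σxy = 1608.406, Σx² = 3071.19, Σy² = 867.6924
Sxx = Σx² − (Σx)²/n = 3071.19 − 3057.67 = 13.52
Sxy = Σxy − (Σx)(Σy)/n = 1608.406 − 1584.22 = 24.186
Syy = Σy² − (Σy)²/n = 867.6924 − 820.805714 = 46.886686
b = Sxy/Sxx = 24.186/13.52 = 1.788905
SSE = Syy − b·Sxy = 46.886686 − 1.788905·24.186 = 3.620222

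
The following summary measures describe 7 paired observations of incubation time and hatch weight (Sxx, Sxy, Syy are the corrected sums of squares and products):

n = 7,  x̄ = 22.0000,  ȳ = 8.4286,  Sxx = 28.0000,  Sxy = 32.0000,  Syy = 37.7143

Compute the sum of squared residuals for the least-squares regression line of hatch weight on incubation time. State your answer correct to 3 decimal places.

b = Sxy/Sxx = 32/28 = 1.142857
SSE = Syy − b·Sxy = 37.7143 − 1.142857·32 = 1.142871

1.143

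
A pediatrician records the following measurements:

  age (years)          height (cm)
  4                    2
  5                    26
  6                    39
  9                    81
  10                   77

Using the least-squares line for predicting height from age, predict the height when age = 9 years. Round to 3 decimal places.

72.993

n = 5, Σx = 34, Σy = 225, Σxy = 1871, Σx² = 258
Sxx = Σx² − (Σx)²/n = 258 − 231.2 = 26.8
Sxy = Σxy − (Σx)(Σy)/n = 1871 − 1530 = 341
b = Sxy/Sxx = 341/26.8 = 12.723881
a = ȳ − b·x̄ = 45 − 12.723881·6.8 = -41.522388
ŷ(9) = a + b·9 = -41.522388 + 12.723881·9 = 72.992537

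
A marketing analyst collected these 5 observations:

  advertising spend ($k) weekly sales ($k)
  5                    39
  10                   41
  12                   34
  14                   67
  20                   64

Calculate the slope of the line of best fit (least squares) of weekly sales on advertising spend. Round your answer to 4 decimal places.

2.0033

n = 5, Σx = 61, Σy = 245, Σxy = 3231, Σx² = 865
Sxx = Σx² − (Σx)²/n = 865 − 744.2 = 120.8
Sxy = Σxy − (Σx)(Σy)/n = 3231 − 2989 = 242
b = Sxy/Sxx = 242/120.8 = 2.003311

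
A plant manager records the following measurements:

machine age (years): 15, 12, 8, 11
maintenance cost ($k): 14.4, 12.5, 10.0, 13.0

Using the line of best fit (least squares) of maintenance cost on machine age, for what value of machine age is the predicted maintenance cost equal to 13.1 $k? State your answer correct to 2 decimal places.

12.53

n = 4, Σx = 46, Σy = 49.9, Σxy = 589, Σx² = 554
Sxx = Σx² − (Σx)²/n = 554 − 529 = 25
Sxy = Σxy − (Σx)(Σy)/n = 589 − 573.85 = 15.15
b = Sxy/Sxx = 15.15/25 = 0.606
a = ȳ − b·x̄ = 12.475 − 0.606·11.5 = 5.506
Set a + b·x = 13.1: x = (13.1 − 5.506) / 0.606 = 12.531353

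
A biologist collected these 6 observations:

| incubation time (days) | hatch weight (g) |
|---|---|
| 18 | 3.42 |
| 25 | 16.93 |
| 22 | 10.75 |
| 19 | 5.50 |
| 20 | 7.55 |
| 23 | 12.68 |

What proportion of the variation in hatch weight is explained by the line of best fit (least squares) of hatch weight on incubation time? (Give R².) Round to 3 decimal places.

0.998

n = 6, Σx = 127, Σy = 56.83, Σxy = 1268.45, Σx² = 2723, Σy² = 661.9187
Sxx = Σx² − (Σx)²/n = 2723 − 2688.166667 = 34.833333
Sxy = Σxy − (Σx)(Σy)/n = 1268.45 − 1202.901667 = 65.548333
Syy = Σy² − (Σy)²/n = 661.9187 − 538.274817 = 123.643883
R² = Sxy²/(Sxx·Syy) = (65.548333)²/(34.833333·123.643883) = 0.997598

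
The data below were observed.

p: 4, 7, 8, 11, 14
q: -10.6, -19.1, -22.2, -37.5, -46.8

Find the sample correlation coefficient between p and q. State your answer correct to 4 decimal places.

n = 5, Σx = 44, Σy = -136.2, Σxy = -1421.4, Σx² = 446, Σy² = 4566.5
Sxx = Σx² − (Σx)²/n = 446 − 387.2 = 58.8
Sxy = Σxy − (Σx)(Σy)/n = -1421.4 − (-1198.56) = -222.84
Syy = Σy² − (Σy)²/n = 4566.5 − 3710.088 = 856.412
r = Sxy/√(Sxx·Syy) = -222.84/√(50357.0256) = -222.84/224.403711 = -0.993032

-0.9930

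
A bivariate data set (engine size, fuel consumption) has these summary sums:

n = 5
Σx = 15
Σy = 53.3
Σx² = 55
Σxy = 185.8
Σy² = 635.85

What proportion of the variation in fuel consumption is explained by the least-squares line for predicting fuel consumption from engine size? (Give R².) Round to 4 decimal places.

Sxx = Σx² − (Σx)²/n = 55 − 45 = 10
Sxy = Σxy − (Σx)(Σy)/n = 185.8 − 159.9 = 25.9
Syy = Σy² − (Σy)²/n = 635.85 − 568.178 = 67.672
R² = Sxy²/(Sxx·Syy) = (25.9)²/(10·67.672) = 0.991267

0.9913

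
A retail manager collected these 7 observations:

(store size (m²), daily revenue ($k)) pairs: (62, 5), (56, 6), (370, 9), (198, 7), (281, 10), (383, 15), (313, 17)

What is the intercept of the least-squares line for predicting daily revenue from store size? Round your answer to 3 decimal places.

n = 7, Σx = 1663, Σy = 69, Σxy = 19238, Σx² = 506703
Sxx = Σx² − (Σx)²/n = 506703 − 395081.285714 = 111621.714286
Sxy = Σxy − (Σx)(Σy)/n = 19238 − 16392.428571 = 2845.571429
b = Sxy/Sxx = 2845.571429/111621.714286 = 0.025493
a = ȳ − b·x̄ = 9.857143 − 0.025493·237.571429 = 3.800736

3.801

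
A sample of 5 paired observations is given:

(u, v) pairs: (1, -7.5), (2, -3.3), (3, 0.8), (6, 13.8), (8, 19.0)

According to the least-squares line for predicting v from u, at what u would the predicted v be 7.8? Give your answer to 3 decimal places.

n = 5, Σx = 20, Σy = 22.8, Σxy = 223.1, Σx² = 114
Sxx = Σx² − (Σx)²/n = 114 − 80 = 34
Sxy = Σxy − (Σx)(Σy)/n = 223.1 − 91.2 = 131.9
b = Sxy/Sxx = 131.9/34 = 3.879412
a = ȳ − b·x̄ = 4.56 − 3.879412·4 = -10.957647
Set a + b·x = 7.8: x = (7.8 − (-10.957647)) / 3.879412 = 4.835178

4.835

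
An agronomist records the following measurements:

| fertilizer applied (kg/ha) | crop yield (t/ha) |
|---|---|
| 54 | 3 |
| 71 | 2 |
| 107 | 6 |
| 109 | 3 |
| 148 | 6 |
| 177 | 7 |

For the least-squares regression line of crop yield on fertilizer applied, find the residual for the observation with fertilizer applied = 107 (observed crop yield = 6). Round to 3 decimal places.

n = 6, Σx = 666, Σy = 27, Σxy = 3400, Σx² = 84520
Sxx = Σx² − (Σx)²/n = 84520 − 73926 = 10594
Sxy = Σxy − (Σx)(Σy)/n = 3400 − 2997 = 403
b = Sxy/Sxx = 403/10594 = 0.038040
a = ȳ − b·x̄ = 4.5 − 0.038040·111 = 0.277516
ŷ(107) = 0.277516 + 0.038040·107 = 4.347838
residual = y − ŷ = 6 − 4.347838 = 1.652162

1.652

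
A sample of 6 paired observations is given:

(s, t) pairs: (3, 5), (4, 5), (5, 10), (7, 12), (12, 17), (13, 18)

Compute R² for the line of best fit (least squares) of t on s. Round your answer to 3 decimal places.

0.943

n = 6, Σx = 44, Σy = 67, Σxy = 607, Σx² = 412, Σy² = 907
Sxx = Σx² − (Σx)²/n = 412 − 322.666667 = 89.333333
Sxy = Σxy − (Σx)(Σy)/n = 607 − 491.333333 = 115.666667
Syy = Σy² − (Σy)²/n = 907 − 748.166667 = 158.833333
R² = Sxy²/(Sxx·Syy) = (115.666667)²/(89.333333·158.833333) = 0.942890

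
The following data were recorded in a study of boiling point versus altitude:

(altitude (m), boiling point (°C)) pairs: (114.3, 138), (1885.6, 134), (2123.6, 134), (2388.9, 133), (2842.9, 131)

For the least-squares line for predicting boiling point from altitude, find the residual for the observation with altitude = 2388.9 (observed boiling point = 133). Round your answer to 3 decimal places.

n = 5, Σx = 9355.3, Σy = 670, Σxy = 1243149.8, Σx² = 21867152.43
Sxx = Σx² − (Σx)²/n = 21867152.43 − 17504327.618 = 4362824.812
Sxy = Σxy − (Σx)(Σy)/n = 1243149.8 − 1253610.2 = -10460.4
b = Sxy/Sxx = -10460.4/4362824.812 = -0.002398
a = ȳ − b·x̄ = 134 − (-0.002398)·1871.06 = 138.486093
ŷ(2388.9) = 138.486093 + (-0.002398)·2388.9 = 132.758416
residual = y − ŷ = 133 − 132.758416 = 0.241584

0.242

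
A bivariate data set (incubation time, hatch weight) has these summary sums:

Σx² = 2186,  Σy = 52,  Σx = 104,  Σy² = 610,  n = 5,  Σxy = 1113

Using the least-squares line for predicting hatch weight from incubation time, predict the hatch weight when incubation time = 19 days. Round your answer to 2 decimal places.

7.92

Sxx = Σx² − (Σx)²/n = 2186 − 2163.2 = 22.8
Sxy = Σxy − (Σx)(Σy)/n = 1113 − 1081.6 = 31.4
b = Sxy/Sxx = 31.4/22.8 = 1.377193
a = ȳ − b·x̄ = 10.4 − 1.377193·20.8 = -18.245614
ŷ(19) = a + b·19 = -18.245614 + 1.377193·19 = 7.921053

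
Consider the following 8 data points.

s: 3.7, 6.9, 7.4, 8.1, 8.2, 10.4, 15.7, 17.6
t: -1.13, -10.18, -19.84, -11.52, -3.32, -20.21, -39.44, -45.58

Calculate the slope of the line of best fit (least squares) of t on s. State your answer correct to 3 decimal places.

-3.265

n = 8, Σx = 78, Σy = -151.22, Σxy = -1973.375, Σx² = 913.32
Sxx = Σx² − (Σx)²/n = 913.32 − 760.5 = 152.82
Sxy = Σxy − (Σx)(Σy)/n = -1973.375 − (-1474.395) = -498.98
b = Sxy/Sxx = -498.98/152.82 = -3.265149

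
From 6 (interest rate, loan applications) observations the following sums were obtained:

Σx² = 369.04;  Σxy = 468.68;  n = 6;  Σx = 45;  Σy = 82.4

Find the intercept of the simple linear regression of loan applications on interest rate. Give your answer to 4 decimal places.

Sxx = Σx² − (Σx)²/n = 369.04 − 337.5 = 31.54
Sxy = Σxy − (Σx)(Σy)/n = 468.68 − 618 = -149.32
b = Sxy/Sxx = -149.32/31.54 = -4.734306
a = ȳ − b·x̄ = 13.733333 − (-4.734306)·7.5 = 49.240626

49.2406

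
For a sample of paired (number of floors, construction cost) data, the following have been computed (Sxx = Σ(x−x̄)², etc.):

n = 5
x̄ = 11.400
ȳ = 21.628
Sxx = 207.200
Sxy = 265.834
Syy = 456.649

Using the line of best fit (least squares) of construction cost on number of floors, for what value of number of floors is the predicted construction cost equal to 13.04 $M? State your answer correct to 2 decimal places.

b = Sxy/Sxx = 265.834/207.2 = 1.282983
a = ȳ − b·x̄ = 21.628 − 1.282983·11.4 = 7.001998
Set a + b·x = 13.04: x = (13.04 − 7.001998) / 1.282983 = 4.706223

4.71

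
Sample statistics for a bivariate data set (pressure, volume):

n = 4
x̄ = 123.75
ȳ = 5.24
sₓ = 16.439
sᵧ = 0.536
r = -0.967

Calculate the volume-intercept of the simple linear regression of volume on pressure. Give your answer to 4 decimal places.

9.1418

b = r · sᵧ/sₓ = -0.967 · 0.536/16.439 = -0.031529
a = ȳ − b·x̄ = 5.24 − (-0.031529)·123.75 = 9.141765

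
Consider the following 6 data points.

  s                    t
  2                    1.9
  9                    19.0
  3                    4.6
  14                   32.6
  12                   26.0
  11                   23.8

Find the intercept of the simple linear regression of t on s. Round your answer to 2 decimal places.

n = 6, Σx = 51, Σy = 107.9, Σxy = 1218.8, Σx² = 555
Sxx = Σx² − (Σx)²/n = 555 − 433.5 = 121.5
Sxy = Σxy − (Σx)(Σy)/n = 1218.8 − 917.15 = 301.65
b = Sxy/Sxx = 301.65/121.5 = 2.482716
a = ȳ − b·x̄ = 17.983333 − 2.482716·8.5 = -3.119753

-3.12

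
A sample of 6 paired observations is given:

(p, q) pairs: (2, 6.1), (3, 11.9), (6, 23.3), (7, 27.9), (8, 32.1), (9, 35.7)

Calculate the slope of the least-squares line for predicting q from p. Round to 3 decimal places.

n = 6, Σx = 35, Σy = 137, Σxy = 961.1, Σx² = 243
Sxx = Σx² − (Σx)²/n = 243 − 204.166667 = 38.833333
Sxy = Σxy − (Σx)(Σy)/n = 961.1 − 799.166667 = 161.933333
b = Sxy/Sxx = 161.933333/38.833333 = 4.169957

4.170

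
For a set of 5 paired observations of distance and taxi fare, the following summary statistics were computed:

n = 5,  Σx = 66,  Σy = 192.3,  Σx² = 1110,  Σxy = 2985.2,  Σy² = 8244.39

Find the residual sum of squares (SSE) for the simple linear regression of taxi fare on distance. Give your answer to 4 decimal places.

12.4098

Sxx = Σx² − (Σx)²/n = 1110 − 871.2 = 238.8
Sxy = Σxy − (Σx)(Σy)/n = 2985.2 − 2538.36 = 446.84
Syy = Σy² − (Σy)²/n = 8244.39 − 7395.858 = 848.532
b = Sxy/Sxx = 446.84/238.8 = 1.871189
SSE = Syy − b·Sxy = 848.532 − 1.871189·446.84 = 12.409782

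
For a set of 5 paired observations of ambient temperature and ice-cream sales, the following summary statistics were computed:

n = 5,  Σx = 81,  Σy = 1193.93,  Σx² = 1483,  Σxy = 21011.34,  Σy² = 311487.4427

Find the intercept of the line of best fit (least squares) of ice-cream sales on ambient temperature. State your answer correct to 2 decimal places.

80.42

Sxx = Σx² − (Σx)²/n = 1483 − 1312.2 = 170.8
Sxy = Σxy − (Σx)(Σy)/n = 21011.34 − 19341.666 = 1669.674
b = Sxy/Sxx = 1669.674/170.8 = 9.775609
a = ȳ − b·x̄ = 238.786 − 9.775609·16.2 = 80.421136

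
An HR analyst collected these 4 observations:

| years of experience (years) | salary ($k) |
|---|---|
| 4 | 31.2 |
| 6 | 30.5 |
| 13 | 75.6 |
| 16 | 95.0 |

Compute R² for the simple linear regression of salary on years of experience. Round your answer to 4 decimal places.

0.9760

n = 4, Σx = 39, Σy = 232.3, Σxy = 2810.6, Σx² = 477, Σy² = 16644.05
Sxx = Σx² − (Σx)²/n = 477 − 380.25 = 96.75
Sxy = Σxy − (Σx)(Σy)/n = 2810.6 − 2264.925 = 545.675
Syy = Σy² − (Σy)²/n = 16644.05 − 13490.8225 = 3153.2275
R² = Sxy²/(Sxx·Syy) = (545.675)²/(96.75·3153.2275) = 0.976027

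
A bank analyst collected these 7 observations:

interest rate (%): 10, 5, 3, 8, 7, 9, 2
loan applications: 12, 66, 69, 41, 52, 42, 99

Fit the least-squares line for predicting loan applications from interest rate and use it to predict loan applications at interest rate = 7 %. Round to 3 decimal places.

n = 7, Σx = 44, Σy = 381, Σxy = 1925, Σx² = 332
Sxx = Σx² − (Σx)²/n = 332 − 276.571429 = 55.428571
Sxy = Σxy − (Σx)(Σy)/n = 1925 − 2394.857143 = -469.857143
b = Sxy/Sxx = -469.857143/55.428571 = -8.476804
a = ȳ − b·x̄ = 54.428571 − (-8.476804)·6.285714 = 107.711340
ŷ(7) = a + b·7 = 107.711340 + (-8.476804)·7 = 48.373711

48.374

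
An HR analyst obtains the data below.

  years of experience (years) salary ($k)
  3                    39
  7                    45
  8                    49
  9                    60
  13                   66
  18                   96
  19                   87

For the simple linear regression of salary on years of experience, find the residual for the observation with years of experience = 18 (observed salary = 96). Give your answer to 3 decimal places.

n = 7, Σx = 77, Σy = 442, Σxy = 5603, Σx² = 1057
Sxx = Σx² − (Σx)²/n = 1057 − 847 = 210
Sxy = Σxy − (Σx)(Σy)/n = 5603 − 4862 = 741
b = Sxy/Sxx = 741/210 = 3.528571
a = ȳ − b·x̄ = 63.142857 − 3.528571·11 = 24.328571
ŷ(18) = 24.328571 + 3.528571·18 = 87.842857
residual = y − ŷ = 96 − 87.842857 = 8.157143

8.157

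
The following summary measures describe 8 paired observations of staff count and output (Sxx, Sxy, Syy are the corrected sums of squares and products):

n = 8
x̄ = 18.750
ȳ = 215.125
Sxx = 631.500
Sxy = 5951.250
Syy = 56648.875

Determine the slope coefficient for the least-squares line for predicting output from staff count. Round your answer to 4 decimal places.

b = Sxy/Sxx = 5951.25/631.5 = 9.423990

9.4240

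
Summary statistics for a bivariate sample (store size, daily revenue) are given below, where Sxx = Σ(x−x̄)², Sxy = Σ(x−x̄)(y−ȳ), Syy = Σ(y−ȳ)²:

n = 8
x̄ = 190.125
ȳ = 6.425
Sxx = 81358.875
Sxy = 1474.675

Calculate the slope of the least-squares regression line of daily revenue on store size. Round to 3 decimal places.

b = Sxy/Sxx = 1474.675/81358.875 = 0.018126

0.018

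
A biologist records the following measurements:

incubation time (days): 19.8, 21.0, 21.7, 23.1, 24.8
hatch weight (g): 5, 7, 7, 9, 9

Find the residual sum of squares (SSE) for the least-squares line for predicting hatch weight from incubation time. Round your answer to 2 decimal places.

1.50

n = 5, Σx = 110.4, Σy = 37, Σxy = 829, Σx² = 2452.58, Σy² = 285
Sxx = Σx² − (Σx)²/n = 2452.58 − 2437.632 = 14.948
Sxy = Σxy − (Σx)(Σy)/n = 829 − 816.96 = 12.04
Syy = Σy² − (Σy)²/n = 285 − 273.8 = 11.2
b = Sxy/Sxx = 12.04/14.948 = 0.805459
SSE = Syy − b·Sxy = 11.2 − 0.805459·12.04 = 1.502275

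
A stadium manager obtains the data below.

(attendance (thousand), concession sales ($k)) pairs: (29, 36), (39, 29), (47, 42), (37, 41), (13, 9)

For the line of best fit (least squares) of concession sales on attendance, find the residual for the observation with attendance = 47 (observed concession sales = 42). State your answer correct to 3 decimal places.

-2.093

n = 5, Σx = 165, Σy = 157, Σxy = 5783, Σx² = 6109
Sxx = Σx² − (Σx)²/n = 6109 − 5445 = 664
Sxy = Σxy − (Σx)(Σy)/n = 5783 − 5181 = 602
b = Sxy/Sxx = 602/664 = 0.906627
a = ȳ − b·x̄ = 31.4 − 0.906627·33 = 1.481325
ŷ(47) = 1.481325 + 0.906627·47 = 44.092771
residual = y − ŷ = 42 − 44.092771 = -2.092771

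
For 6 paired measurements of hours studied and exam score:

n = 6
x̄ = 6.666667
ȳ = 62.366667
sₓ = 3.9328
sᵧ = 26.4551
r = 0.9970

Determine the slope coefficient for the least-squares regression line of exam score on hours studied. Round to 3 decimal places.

b = r · sᵧ/sₓ = 0.997 · 26.4551/3.9328 = 6.706605

6.707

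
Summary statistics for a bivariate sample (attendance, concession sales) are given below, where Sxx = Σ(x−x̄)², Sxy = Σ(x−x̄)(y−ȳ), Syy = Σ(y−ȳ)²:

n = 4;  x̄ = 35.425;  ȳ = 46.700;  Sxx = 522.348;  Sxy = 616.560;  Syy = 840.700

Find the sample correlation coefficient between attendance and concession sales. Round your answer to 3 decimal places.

r = Sxy/√(Sxx·Syy) = 616.56/√(439137.9636) = 616.56/662.674855 = 0.930411

0.930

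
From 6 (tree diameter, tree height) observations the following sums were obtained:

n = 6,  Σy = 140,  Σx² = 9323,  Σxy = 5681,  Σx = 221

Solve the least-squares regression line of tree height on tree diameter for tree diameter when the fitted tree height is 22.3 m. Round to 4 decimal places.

Sxx = Σx² − (Σx)²/n = 9323 − 8140.166667 = 1182.833333
Sxy = Σxy − (Σx)(Σy)/n = 5681 − 5156.666667 = 524.333333
b = Sxy/Sxx = 524.333333/1182.833333 = 0.443286
a = ȳ − b·x̄ = 23.333333 − 0.443286·36.833333 = 7.005636
Set a + b·x = 22.3: x = (22.3 − 7.005636) / 0.443286 = 34.502257

34.5023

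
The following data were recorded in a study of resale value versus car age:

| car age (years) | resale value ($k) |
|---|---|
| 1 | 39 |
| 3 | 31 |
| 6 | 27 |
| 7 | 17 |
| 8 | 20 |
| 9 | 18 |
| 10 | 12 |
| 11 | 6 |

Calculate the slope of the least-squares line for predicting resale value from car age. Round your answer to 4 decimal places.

n = 8, Σx = 55, Σy = 170, Σxy = 921, Σx² = 461
Sxx = Σx² − (Σx)²/n = 461 − 378.125 = 82.875
Sxy = Σxy − (Σx)(Σy)/n = 921 − 1168.75 = -247.75
b = Sxy/Sxx = -247.75/82.875 = -2.989442

-2.9894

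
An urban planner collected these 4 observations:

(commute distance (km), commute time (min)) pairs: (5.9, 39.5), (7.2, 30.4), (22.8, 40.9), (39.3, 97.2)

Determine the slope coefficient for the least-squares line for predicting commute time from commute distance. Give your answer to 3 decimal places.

n = 4, Σx = 75.2, Σy = 208, Σxy = 5204.41, Σx² = 2150.98
Sxx = Σx² − (Σx)²/n = 2150.98 − 1413.76 = 737.22
Sxy = Σxy − (Σx)(Σy)/n = 5204.41 − 3910.4 = 1294.01
b = Sxy/Sxx = 1294.01/737.22 = 1.755256

1.755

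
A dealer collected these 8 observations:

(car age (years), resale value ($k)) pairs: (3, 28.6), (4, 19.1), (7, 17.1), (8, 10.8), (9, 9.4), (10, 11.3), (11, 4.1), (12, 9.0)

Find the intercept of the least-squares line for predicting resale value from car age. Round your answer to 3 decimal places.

31.031

n = 8, Σx = 64, Σy = 109.4, Σxy = 719, Σx² = 584
Sxx = Σx² − (Σx)²/n = 584 − 512 = 72
Sxy = Σxy − (Σx)(Σy)/n = 719 − 875.2 = -156.2
b = Sxy/Sxx = -156.2/72 = -2.169444
a = ȳ − b·x̄ = 13.675 − (-2.169444)·8 = 31.030556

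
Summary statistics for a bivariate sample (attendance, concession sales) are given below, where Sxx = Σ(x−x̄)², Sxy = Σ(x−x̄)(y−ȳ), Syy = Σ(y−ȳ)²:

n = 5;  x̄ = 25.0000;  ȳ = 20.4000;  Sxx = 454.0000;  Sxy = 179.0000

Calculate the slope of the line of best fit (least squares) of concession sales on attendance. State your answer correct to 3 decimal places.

b = Sxy/Sxx = 179/454 = 0.394273

0.394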